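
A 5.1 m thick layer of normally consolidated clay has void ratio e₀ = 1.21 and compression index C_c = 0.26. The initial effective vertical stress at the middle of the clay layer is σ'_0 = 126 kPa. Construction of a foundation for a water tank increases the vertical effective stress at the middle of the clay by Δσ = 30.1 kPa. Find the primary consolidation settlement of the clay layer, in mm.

Final effective stress: σ'_f = σ'_0 + Δσ = 126 + 30.1 = 156.1 kPa.
Normally consolidated clay, so the full stress increment lies on the virgin compression line:
S_c = C_c·H/(1+e₀)·log₁₀(σ'_f/σ'_0) = 0.26×5.1/(1+1.21)×log₁₀(156.1/126)
    = 0.6 × 0.093032 = 0.05582 m

S_c ≈ 55.8 mm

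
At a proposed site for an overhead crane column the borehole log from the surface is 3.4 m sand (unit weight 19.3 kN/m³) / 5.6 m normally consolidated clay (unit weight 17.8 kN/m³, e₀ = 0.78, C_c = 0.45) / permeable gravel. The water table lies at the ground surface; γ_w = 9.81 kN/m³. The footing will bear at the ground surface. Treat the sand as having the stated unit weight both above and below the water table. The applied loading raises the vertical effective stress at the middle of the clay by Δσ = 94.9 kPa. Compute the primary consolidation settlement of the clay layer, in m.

S_c ≈ 0.619 m

Mid-depth of clay below the ground surface: z = 3.4 + 5.6/2 = 6.2 m.
Total vertical stress at mid-clay: σ_v = 19.3×3.4 + 17.8×2.8 = 115.46 kPa.
Pore pressure: u = 9.81×(6.2 − 0) = 60.822 kPa.
Initial effective stress: σ'_0 = σ_v − u = 115.46 − 60.822 = 54.638 kPa.
Final effective stress: σ'_f = σ'_0 + Δσ = 54.638 + 94.9 = 149.54 kPa.
Normally consolidated clay, so the full stress increment lies on the virgin compression line:
S_c = C_c·H/(1+e₀)·log₁₀(σ'_f/σ'_0) = 0.45×5.6/(1+0.78)×log₁₀(149.54/54.638)
    = 1.4157 × 0.43726 = 0.619 m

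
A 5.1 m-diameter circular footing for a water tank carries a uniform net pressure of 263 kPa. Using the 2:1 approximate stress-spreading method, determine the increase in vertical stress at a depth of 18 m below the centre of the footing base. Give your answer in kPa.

By the 2:1 method the load spreads at 1 horizontal : 2 vertical, so at depth z the loaded area has grown by z in each plan dimension:
Δσ ≈ qD²/(D+z)² = 263×5.1²/(5.1+18)² = 12.82 kPa

Δσ_z ≈ 12.8 kPa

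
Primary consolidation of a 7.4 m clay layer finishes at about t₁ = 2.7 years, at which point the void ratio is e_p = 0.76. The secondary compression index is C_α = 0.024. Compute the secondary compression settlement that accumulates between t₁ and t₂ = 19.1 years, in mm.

Secondary compression: S_s = C_α·H/(1+e_p)·log₁₀(t₂/t₁)
S_s = 0.024×7.4/(1+0.76)×log₁₀(19.1/2.7)
    = 0.1009 × 0.8497 = 0.08574 m

S_s ≈ 85.7 mm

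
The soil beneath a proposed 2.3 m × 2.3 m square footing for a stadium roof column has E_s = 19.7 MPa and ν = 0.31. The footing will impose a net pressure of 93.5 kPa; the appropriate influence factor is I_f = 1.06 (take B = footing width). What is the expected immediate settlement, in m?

Immediate (elastic) settlement: S_e = q·B·(1−ν²)/E_s · I_f.
E_s = 19.7 MPa = 19700 kPa.
S_e = 93.5 × 2.3 × (1 − 0.31²) / 19700 × 1.06
    = 93.5 × 2.3 × 0.9039 / 19700 × 1.06
    = 0.01046 m

S_e ≈ 0.0105 m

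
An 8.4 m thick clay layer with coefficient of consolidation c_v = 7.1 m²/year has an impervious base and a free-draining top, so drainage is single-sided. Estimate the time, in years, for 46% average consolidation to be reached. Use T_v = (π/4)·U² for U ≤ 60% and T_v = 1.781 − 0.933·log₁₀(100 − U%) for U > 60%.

t ≈ 1.65 years

Drainage path length: H_d = H = 8.4 m (single drainage).
U ≤ 60%: T_v = (π/4)·U² = (π/4)×0.46² = 0.16619.
t = T_v·H_d²/c_v = 0.16619×8.4²/7.1 = 1.652 years.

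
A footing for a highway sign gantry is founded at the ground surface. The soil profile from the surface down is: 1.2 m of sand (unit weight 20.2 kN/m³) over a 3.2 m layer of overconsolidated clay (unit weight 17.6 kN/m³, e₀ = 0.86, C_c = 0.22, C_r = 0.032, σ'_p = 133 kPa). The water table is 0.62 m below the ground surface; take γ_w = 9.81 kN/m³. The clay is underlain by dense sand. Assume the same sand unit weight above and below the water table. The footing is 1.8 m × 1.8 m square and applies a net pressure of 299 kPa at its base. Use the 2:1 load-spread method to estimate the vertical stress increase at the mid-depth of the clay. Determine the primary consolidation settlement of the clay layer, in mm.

S_c ≈ 21.7 mm

Mid-depth of clay below the ground surface: z = 1.2 + 3.2/2 = 2.8 m.
Total vertical stress at mid-clay: σ_v = 20.2×1.2 + 17.6×1.6 = 52.4 kPa.
Pore pressure: u = 9.81×(2.8 − 0.62) = 21.386 kPa.
Initial effective stress: σ'_0 = σ_v − u = 52.4 − 21.386 = 31.014 kPa.
Stress increase at mid-clay by the 2:1 spreading method:
Δσ = qBL/((B+z)(L+z)) = 299×1.8×1.8/((1.8+2.8)(1.8+2.8)) = 45.783 kPa
Final effective stress: σ'_f = 31.014 + 45.783 = 76.797 kPa.
σ'_f = 76.797 ≤ σ'_p = 133 kPa, so the clay remains overconsolidated and only the recompression index applies:
S_c = C_r·H/(1+e₀)·log₁₀(σ'_f/σ'_0) = 0.032×3.2/1.86×log₁₀(76.797/31.014)
    = 0.055053 × 0.39379 = 0.02168 m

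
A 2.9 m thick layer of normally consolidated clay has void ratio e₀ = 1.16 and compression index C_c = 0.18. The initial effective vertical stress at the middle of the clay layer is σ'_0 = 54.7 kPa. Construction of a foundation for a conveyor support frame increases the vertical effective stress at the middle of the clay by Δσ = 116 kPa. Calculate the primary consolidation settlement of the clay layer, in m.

S_c ≈ 0.119 m

Final effective stress: σ'_f = σ'_0 + Δσ = 54.7 + 116 = 170.7 kPa.
Normally consolidated clay, so the full stress increment lies on the virgin compression line:
S_c = C_c·H/(1+e₀)·log₁₀(σ'_f/σ'_0) = 0.18×2.9/(1+1.16)×log₁₀(170.7/54.7)
    = 0.24167 × 0.49425 = 0.1194 m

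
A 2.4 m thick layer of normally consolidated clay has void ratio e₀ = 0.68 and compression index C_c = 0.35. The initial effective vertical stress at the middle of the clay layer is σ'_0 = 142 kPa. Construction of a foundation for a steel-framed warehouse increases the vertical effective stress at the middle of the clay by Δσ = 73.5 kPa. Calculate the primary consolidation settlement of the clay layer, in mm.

S_c ≈ 90.6 mm

Final effective stress: σ'_f = σ'_0 + Δσ = 142 + 73.5 = 215.5 kPa.
Normally consolidated clay, so the full stress increment lies on the virgin compression line:
S_c = C_c·H/(1+e₀)·log₁₀(σ'_f/σ'_0) = 0.35×2.4/(1+0.68)×log₁₀(215.5/142)
    = 0.5 × 0.18116 = 0.09058 m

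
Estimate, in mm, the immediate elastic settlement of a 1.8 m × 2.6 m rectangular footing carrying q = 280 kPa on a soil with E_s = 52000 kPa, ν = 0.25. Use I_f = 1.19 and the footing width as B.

S_e ≈ 10.8 mm

Immediate (elastic) settlement: S_e = q·B·(1−ν²)/E_s · I_f.
S_e = 280 × 1.8 × (1 − 0.25²) / 52000 × 1.19
    = 280 × 1.8 × 0.9375 / 52000 × 1.19
    = 0.01081 m = 10.81 mm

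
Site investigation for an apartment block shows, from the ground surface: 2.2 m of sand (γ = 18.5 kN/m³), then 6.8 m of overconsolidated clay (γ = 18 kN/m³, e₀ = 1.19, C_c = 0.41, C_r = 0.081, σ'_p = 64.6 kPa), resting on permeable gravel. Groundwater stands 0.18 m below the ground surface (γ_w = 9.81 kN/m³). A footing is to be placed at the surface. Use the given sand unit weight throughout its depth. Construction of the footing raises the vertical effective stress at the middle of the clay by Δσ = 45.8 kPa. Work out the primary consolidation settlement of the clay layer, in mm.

S_c ≈ 241 mm

Mid-depth of clay below the ground surface: z = 2.2 + 6.8/2 = 5.6 m.
Total vertical stress at mid-clay: σ_v = 18.5×2.2 + 18×3.4 = 101.9 kPa.
Pore pressure: u = 9.81×(5.6 − 0.18) = 53.17 kPa.
Initial effective stress: σ'_0 = σ_v − u = 101.9 − 53.17 = 48.73 kPa.
Final effective stress: σ'_f = 48.73 + 45.8 = 94.53 kPa.
σ'_f = 94.53 > σ'_p = 64.6 kPa, so the stress path crosses the preconsolidation pressure — recompression up to σ'_p, then virgin compression beyond:
S_c = H/(1+e₀)·[C_r·log₁₀(σ'_p/σ'_0) + C_c·log₁₀(σ'_f/σ'_p)]
    = 6.8/2.19 × [0.081×log₁₀(64.6/48.73) + 0.41×log₁₀(94.53/64.6)]
    = 3.105 × [0.0099173 + 0.067788] = 0.2413 m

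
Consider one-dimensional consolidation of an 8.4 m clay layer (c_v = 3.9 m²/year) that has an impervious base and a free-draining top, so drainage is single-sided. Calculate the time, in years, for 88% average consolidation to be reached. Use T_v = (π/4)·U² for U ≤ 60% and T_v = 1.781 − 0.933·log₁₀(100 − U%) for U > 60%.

t ≈ 14 years

Drainage path length: H_d = H = 8.4 m (single drainage).
U > 60%: T_v = 1.781 − 0.933·log₁₀(100 − 88) = 0.77412.
t = T_v·H_d²/c_v = 0.77412×8.4²/3.9 = 14.01 years.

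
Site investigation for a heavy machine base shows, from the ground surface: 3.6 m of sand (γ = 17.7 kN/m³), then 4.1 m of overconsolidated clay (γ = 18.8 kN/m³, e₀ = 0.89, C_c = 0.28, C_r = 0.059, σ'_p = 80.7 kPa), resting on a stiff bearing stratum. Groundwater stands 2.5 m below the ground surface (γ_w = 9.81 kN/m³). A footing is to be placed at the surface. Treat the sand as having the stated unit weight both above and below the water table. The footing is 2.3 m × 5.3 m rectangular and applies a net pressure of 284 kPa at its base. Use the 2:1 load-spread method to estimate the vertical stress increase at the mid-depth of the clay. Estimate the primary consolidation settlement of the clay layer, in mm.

Mid-depth of clay below the ground surface: z = 3.6 + 4.1/2 = 5.65 m.
Total vertical stress at mid-clay: σ_v = 17.7×3.6 + 18.8×2.05 = 102.26 kPa.
Pore pressure: u = 9.81×(5.65 − 2.5) = 30.902 kPa.
Initial effective stress: σ'_0 = σ_v − u = 102.26 − 30.902 = 71.358 kPa.
Stress increase at mid-clay by the 2:1 spreading method:
Δσ = qBL/((B+z)(L+z)) = 284×2.3×5.3/((2.3+5.65)(5.3+5.65)) = 39.769 kPa
Final effective stress: σ'_f = 71.358 + 39.769 = 111.13 kPa.
σ'_f = 111.13 > σ'_p = 80.7 kPa, so the stress path crosses the preconsolidation pressure — recompression up to σ'_p, then virgin compression beyond:
S_c = H/(1+e₀)·[C_r·log₁₀(σ'_p/σ'_0) + C_c·log₁₀(σ'_f/σ'_p)]
    = 4.1/1.89 × [0.059×log₁₀(80.7/71.358) + 0.28×log₁₀(111.13/80.7)]
    = 2.1693 × [0.0031524 + 0.038908] = 0.09124 m

S_c ≈ 91.2 mm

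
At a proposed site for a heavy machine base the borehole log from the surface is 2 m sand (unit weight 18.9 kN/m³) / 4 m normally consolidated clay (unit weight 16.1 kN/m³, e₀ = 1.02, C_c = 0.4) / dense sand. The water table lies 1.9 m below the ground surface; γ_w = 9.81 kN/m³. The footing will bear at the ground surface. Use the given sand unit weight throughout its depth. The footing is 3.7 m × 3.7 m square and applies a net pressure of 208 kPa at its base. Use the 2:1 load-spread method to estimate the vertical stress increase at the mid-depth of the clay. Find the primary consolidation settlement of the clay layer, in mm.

Mid-depth of clay below the ground surface: z = 2 + 4/2 = 4 m.
Total vertical stress at mid-clay: σ_v = 18.9×2 + 16.1×2 = 70 kPa.
Pore pressure: u = 9.81×(4 − 1.9) = 20.601 kPa.
Initial effective stress: σ'_0 = σ_v − u = 70 − 20.601 = 49.399 kPa.
Stress increase at mid-clay by the 2:1 spreading method:
Δσ = qBL/((B+z)(L+z)) = 208×3.7×3.7/((3.7+4)(3.7+4)) = 48.027 kPa
Final effective stress: σ'_f = σ'_0 + Δσ = 49.399 + 48.027 = 97.426 kPa.
Normally consolidated clay, so the full stress increment lies on the virgin compression line:
S_c = C_c·H/(1+e₀)·log₁₀(σ'_f/σ'_0) = 0.4×4/(1+1.02)×log₁₀(97.426/49.399)
    = 0.79208 × 0.29496 = 0.2336 m

S_c ≈ 234 mm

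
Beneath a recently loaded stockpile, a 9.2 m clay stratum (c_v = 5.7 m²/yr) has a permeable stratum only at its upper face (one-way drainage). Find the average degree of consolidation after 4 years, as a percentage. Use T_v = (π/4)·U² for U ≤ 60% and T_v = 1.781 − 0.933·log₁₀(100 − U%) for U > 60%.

U ≈ 58.6 %

Drainage path length: H_d = H = 9.2 m (single drainage).
T_v = c_v·t/H_d² = 5.7×4/9.2² = 0.26938.
T_v = 0.26938 corresponds to the U ≤ 60% branch:
U = √(4T_v/π) = 0.5856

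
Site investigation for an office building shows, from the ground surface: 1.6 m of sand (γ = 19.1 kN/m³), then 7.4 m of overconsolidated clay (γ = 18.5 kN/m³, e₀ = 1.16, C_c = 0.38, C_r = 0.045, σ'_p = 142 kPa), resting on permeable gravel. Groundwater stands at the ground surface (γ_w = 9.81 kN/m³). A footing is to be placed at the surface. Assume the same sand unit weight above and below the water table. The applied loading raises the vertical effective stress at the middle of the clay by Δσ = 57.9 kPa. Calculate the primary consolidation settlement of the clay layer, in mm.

S_c ≈ 53.7 mm

Mid-depth of clay below the ground surface: z = 1.6 + 7.4/2 = 5.3 m.
Total vertical stress at mid-clay: σ_v = 19.1×1.6 + 18.5×3.7 = 99.01 kPa.
Pore pressure: u = 9.81×(5.3 − 0) = 51.993 kPa.
Initial effective stress: σ'_0 = σ_v − u = 99.01 − 51.993 = 47.017 kPa.
Final effective stress: σ'_f = 47.017 + 57.9 = 104.92 kPa.
σ'_f = 104.92 ≤ σ'_p = 142 kPa, so the clay remains overconsolidated and only the recompression index applies:
S_c = C_r·H/(1+e₀)·log₁₀(σ'_f/σ'_0) = 0.045×7.4/2.16×log₁₀(104.92/47.017)
    = 0.15417 × 0.3486 = 0.05374 m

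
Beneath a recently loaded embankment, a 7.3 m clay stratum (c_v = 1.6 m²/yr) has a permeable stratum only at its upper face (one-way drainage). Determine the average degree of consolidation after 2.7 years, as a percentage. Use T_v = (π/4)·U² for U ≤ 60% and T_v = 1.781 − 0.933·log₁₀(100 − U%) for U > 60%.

Drainage path length: H_d = H = 7.3 m (single drainage).
T_v = c_v·t/H_d² = 1.6×2.7/7.3² = 0.081066.
T_v = 0.081066 corresponds to the U ≤ 60% branch:
U = √(4T_v/π) = 0.3213

U ≈ 32.1 %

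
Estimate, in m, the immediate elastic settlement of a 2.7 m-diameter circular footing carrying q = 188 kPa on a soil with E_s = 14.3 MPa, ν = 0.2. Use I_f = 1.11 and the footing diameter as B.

Immediate (elastic) settlement: S_e = q·B·(1−ν²)/E_s · I_f.
E_s = 14.3 MPa = 14300 kPa.
S_e = 188 × 2.7 × (1 − 0.2²) / 14300 × 1.11
    = 188 × 2.7 × 0.96 / 14300 × 1.11
    = 0.03783 m

S_e ≈ 0.0378 m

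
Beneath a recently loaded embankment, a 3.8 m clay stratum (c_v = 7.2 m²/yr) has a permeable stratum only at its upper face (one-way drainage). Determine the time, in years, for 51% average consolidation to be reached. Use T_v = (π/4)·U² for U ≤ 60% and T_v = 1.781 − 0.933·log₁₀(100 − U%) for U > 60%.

t ≈ 0.41 years

Drainage path length: H_d = H = 3.8 m (single drainage).
U ≤ 60%: T_v = (π/4)·U² = (π/4)×0.51² = 0.20428.
t = T_v·H_d²/c_v = 0.20428×3.8²/7.2 = 0.4097 years.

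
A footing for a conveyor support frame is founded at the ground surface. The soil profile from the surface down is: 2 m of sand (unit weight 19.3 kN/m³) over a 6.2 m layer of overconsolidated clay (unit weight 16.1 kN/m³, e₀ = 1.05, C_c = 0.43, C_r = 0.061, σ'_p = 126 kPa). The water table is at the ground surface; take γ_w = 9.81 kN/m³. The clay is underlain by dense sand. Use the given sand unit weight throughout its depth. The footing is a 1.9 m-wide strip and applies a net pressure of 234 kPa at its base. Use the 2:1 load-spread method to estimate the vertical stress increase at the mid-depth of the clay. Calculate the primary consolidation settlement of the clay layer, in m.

S_c ≈ 0.0781 m

Mid-depth of clay below the ground surface: z = 2 + 6.2/2 = 5.1 m.
Total vertical stress at mid-clay: σ_v = 19.3×2 + 16.1×3.1 = 88.51 kPa.
Pore pressure: u = 9.81×(5.1 − 0) = 50.031 kPa.
Initial effective stress: σ'_0 = σ_v − u = 88.51 − 50.031 = 38.479 kPa.
Stress increase at mid-clay by the 2:1 spreading method:
Δσ = qB/(B+z) = 234×1.9/(1.9+5.1) = 63.514 kPa
Final effective stress: σ'_f = 38.479 + 63.514 = 101.99 kPa.
σ'_f = 101.99 ≤ σ'_p = 126 kPa, so the clay remains overconsolidated and only the recompression index applies:
S_c = C_r·H/(1+e₀)·log₁₀(σ'_f/σ'_0) = 0.061×6.2/2.05×log₁₀(101.99/38.479)
    = 0.18449 × 0.42333 = 0.0781 m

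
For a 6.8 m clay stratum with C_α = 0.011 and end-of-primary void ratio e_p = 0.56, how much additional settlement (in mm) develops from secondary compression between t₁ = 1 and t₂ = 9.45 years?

Secondary compression: S_s = C_α·H/(1+e_p)·log₁₀(t₂/t₁)
S_s = 0.011×6.8/(1+0.56)×log₁₀(9.45/1)
    = 0.04795 × 0.9754 = 0.04677 m

S_s ≈ 46.8 mm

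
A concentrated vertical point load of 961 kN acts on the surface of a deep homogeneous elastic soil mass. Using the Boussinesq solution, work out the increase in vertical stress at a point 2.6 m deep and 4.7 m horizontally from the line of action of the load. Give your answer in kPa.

Δσ_z ≈ 1.8 kPa

Boussinesq vertical stress below a point load on an elastic half-space:
Δσ_z = 3P/(2πz²) · [1 + (r/z)²]^(−5/2)
r/z = 4.7/2.6 = 1.8077; [1+(r/z)²]^(−5/2) = 0.026577.
Δσ_z = 3×961/(2π×2.6²) × 0.026577 = 67.876 × 0.026577 = 1.804 kPa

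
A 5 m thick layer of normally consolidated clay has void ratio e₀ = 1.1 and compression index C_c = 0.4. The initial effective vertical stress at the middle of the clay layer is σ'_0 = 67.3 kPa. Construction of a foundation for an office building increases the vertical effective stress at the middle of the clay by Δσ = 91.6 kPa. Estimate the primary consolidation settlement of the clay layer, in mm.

Final effective stress: σ'_f = σ'_0 + Δσ = 67.3 + 91.6 = 158.9 kPa.
Normally consolidated clay, so the full stress increment lies on the virgin compression line:
S_c = C_c·H/(1+e₀)·log₁₀(σ'_f/σ'_0) = 0.4×5/(1+1.1)×log₁₀(158.9/67.3)
    = 0.95238 × 0.37311 = 0.3553 m

S_c ≈ 355 mm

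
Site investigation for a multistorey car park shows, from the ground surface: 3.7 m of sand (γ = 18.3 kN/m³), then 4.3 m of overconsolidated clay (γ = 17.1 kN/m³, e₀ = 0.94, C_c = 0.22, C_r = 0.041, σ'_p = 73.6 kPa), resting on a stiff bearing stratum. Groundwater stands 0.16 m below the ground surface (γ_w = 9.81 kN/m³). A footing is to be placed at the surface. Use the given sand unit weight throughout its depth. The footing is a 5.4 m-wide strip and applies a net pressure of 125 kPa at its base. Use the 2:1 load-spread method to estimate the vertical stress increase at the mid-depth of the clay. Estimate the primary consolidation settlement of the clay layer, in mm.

Mid-depth of clay below the ground surface: z = 3.7 + 4.3/2 = 5.85 m.
Total vertical stress at mid-clay: σ_v = 18.3×3.7 + 17.1×2.15 = 104.48 kPa.
Pore pressure: u = 9.81×(5.85 − 0.16) = 55.819 kPa.
Initial effective stress: σ'_0 = σ_v − u = 104.48 − 55.819 = 48.661 kPa.
Stress increase at mid-clay by the 2:1 spreading method:
Δσ = qB/(B+z) = 125×5.4/(5.4+5.85) = 60 kPa
Final effective stress: σ'_f = 48.661 + 60 = 108.66 kPa.
σ'_f = 108.66 > σ'_p = 73.6 kPa, so the stress path crosses the preconsolidation pressure — recompression up to σ'_p, then virgin compression beyond:
S_c = H/(1+e₀)·[C_r·log₁₀(σ'_p/σ'_0) + C_c·log₁₀(σ'_f/σ'_p)]
    = 4.3/1.94 × [0.041×log₁₀(73.6/48.661) + 0.22×log₁₀(108.66/73.6)]
    = 2.2165 × [0.0073676 + 0.037222] = 0.09883 m

S_c ≈ 98.8 mm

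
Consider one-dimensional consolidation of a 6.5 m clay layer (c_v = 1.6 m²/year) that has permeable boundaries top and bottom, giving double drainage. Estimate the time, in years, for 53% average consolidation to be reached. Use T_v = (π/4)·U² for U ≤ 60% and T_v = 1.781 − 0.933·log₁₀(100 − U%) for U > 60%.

t ≈ 1.46 years

Drainage path length: H_d = H/2 = 3.25 m (double drainage).
U ≤ 60%: T_v = (π/4)·U² = (π/4)×0.53² = 0.22062.
t = T_v·H_d²/c_v = 0.22062×3.25²/1.6 = 1.456 years.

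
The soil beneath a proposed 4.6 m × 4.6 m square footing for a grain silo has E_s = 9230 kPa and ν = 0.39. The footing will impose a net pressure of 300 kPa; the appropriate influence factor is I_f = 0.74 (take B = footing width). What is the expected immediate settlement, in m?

S_e ≈ 0.0938 m

Immediate (elastic) settlement: S_e = q·B·(1−ν²)/E_s · I_f.
S_e = 300 × 4.6 × (1 − 0.39²) / 9230 × 0.74
    = 300 × 4.6 × 0.8479 / 9230 × 0.74
    = 0.09381 m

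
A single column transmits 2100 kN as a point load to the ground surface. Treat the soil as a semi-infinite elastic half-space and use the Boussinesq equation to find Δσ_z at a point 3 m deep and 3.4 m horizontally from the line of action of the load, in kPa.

Boussinesq vertical stress below a point load on an elastic half-space:
Δσ_z = 3P/(2πz²) · [1 + (r/z)²]^(−5/2)
r/z = 3.4/3 = 1.1333; [1+(r/z)²]^(−5/2) = 0.12678.
Δσ_z = 3×2100/(2π×3²) × 0.12678 = 111.41 × 0.12678 = 14.12 kPa

Δσ_z ≈ 14.1 kPa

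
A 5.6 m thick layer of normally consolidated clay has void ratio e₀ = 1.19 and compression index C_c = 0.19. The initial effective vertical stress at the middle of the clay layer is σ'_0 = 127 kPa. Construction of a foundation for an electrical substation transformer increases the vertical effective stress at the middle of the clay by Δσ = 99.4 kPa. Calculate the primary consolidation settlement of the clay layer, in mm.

Final effective stress: σ'_f = σ'_0 + Δσ = 127 + 99.4 = 226.4 kPa.
Normally consolidated clay, so the full stress increment lies on the virgin compression line:
S_c = C_c·H/(1+e₀)·log₁₀(σ'_f/σ'_0) = 0.19×5.6/(1+1.19)×log₁₀(226.4/127)
    = 0.48584 × 0.25107 = 0.122 m

S_c ≈ 122 mm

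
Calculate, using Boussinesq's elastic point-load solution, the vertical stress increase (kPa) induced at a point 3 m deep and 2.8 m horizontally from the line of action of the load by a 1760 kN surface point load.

Boussinesq vertical stress below a point load on an elastic half-space:
Δσ_z = 3P/(2πz²) · [1 + (r/z)²]^(−5/2)
r/z = 2.8/3 = 0.93333; [1+(r/z)²]^(−5/2) = 0.20881.
Δσ_z = 3×1760/(2π×3²) × 0.20881 = 93.371 × 0.20881 = 19.5 kPa

Δσ_z ≈ 19.5 kPa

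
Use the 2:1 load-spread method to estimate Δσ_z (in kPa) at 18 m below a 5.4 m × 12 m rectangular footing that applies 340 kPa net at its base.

By the 2:1 method the load spreads at 1 horizontal : 2 vertical, so at depth z the loaded area has grown by z in each plan dimension:
Δσ = qBL/((B+z)(L+z)) = 340×5.4×12/((5.4+18)(12+18)) = 31.385 kPa

Δσ_z ≈ 31.4 kPa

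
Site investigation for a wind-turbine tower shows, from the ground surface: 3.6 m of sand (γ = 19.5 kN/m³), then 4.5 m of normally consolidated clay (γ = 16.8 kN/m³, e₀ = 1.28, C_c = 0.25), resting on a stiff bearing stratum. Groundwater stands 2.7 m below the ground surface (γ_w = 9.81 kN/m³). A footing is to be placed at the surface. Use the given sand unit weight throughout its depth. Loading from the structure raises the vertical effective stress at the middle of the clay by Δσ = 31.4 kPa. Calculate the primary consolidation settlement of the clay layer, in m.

Mid-depth of clay below the ground surface: z = 3.6 + 4.5/2 = 5.85 m.
Total vertical stress at mid-clay: σ_v = 19.5×3.6 + 16.8×2.25 = 108 kPa.
Pore pressure: u = 9.81×(5.85 − 2.7) = 30.902 kPa.
Initial effective stress: σ'_0 = σ_v − u = 108 − 30.902 = 77.098 kPa.
Final effective stress: σ'_f = σ'_0 + Δσ = 77.098 + 31.4 = 108.5 kPa.
Normally consolidated clay, so the full stress increment lies on the virgin compression line:
S_c = C_c·H/(1+e₀)·log₁₀(σ'_f/σ'_0) = 0.25×4.5/(1+1.28)×log₁₀(108.5/77.098)
    = 0.49342 × 0.14839 = 0.07322 m

S_c ≈ 0.0732 m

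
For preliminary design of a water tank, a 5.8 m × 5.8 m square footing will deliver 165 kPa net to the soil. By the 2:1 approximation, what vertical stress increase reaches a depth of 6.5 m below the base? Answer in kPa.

By the 2:1 method the load spreads at 1 horizontal : 2 vertical, so at depth z the loaded area has grown by z in each plan dimension:
Δσ = qBL/((B+z)(L+z)) = 165×5.8×5.8/((5.8+6.5)(5.8+6.5)) = 36.688 kPa

Δσ_z ≈ 36.7 kPa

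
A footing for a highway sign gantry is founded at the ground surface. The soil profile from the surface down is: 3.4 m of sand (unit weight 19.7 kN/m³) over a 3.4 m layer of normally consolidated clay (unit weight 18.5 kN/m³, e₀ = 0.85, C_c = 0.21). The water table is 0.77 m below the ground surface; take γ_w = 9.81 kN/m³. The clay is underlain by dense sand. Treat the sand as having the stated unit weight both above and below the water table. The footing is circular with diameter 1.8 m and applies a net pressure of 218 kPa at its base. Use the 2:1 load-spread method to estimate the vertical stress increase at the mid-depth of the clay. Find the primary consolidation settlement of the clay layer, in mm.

Mid-depth of clay below the ground surface: z = 3.4 + 3.4/2 = 5.1 m.
Total vertical stress at mid-clay: σ_v = 19.7×3.4 + 18.5×1.7 = 98.43 kPa.
Pore pressure: u = 9.81×(5.1 − 0.77) = 42.477 kPa.
Initial effective stress: σ'_0 = σ_v − u = 98.43 − 42.477 = 55.953 kPa.
Stress increase at mid-clay by the 2:1 spreading method:
Δσ ≈ qD²/(D+z)² = 218×1.8²/(1.8+5.1)² = 14.836 kPa
Final effective stress: σ'_f = σ'_0 + Δσ = 55.953 + 14.836 = 70.789 kPa.
Normally consolidated clay, so the full stress increment lies on the virgin compression line:
S_c = C_c·H/(1+e₀)·log₁₀(σ'_f/σ'_0) = 0.21×3.4/(1+0.85)×log₁₀(70.789/55.953)
    = 0.38595 × 0.10214 = 0.03942 m

S_c ≈ 39.4 mm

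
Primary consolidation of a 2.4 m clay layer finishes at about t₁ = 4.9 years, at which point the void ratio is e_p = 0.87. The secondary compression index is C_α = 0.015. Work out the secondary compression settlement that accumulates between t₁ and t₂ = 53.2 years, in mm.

Secondary compression: S_s = C_α·H/(1+e_p)·log₁₀(t₂/t₁)
S_s = 0.015×2.4/(1+0.87)×log₁₀(53.2/4.9)
    = 0.01925 × 1.036 = 0.01994 m

S_s ≈ 19.9 mm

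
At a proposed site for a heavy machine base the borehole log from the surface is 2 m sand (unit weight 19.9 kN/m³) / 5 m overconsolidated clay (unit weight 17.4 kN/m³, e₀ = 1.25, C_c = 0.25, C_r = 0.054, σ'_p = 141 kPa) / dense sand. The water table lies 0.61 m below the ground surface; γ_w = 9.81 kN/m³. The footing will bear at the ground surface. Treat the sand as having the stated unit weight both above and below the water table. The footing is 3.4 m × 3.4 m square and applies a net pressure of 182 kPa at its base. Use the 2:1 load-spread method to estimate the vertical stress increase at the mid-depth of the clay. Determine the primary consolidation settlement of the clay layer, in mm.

Mid-depth of clay below the ground surface: z = 2 + 5/2 = 4.5 m.
Total vertical stress at mid-clay: σ_v = 19.9×2 + 17.4×2.5 = 83.3 kPa.
Pore pressure: u = 9.81×(4.5 − 0.61) = 38.161 kPa.
Initial effective stress: σ'_0 = σ_v − u = 83.3 − 38.161 = 45.139 kPa.
Stress increase at mid-clay by the 2:1 spreading method:
Δσ = qBL/((B+z)(L+z)) = 182×3.4×3.4/((3.4+4.5)(3.4+4.5)) = 33.711 kPa
Final effective stress: σ'_f = 45.139 + 33.711 = 78.85 kPa.
σ'_f = 78.85 ≤ σ'_p = 141 kPa, so the clay remains overconsolidated and only the recompression index applies:
S_c = C_r·H/(1+e₀)·log₁₀(σ'_f/σ'_0) = 0.054×5/2.25×log₁₀(78.85/45.139)
    = 0.12 × 0.24225 = 0.02907 m

S_c ≈ 29.1 mm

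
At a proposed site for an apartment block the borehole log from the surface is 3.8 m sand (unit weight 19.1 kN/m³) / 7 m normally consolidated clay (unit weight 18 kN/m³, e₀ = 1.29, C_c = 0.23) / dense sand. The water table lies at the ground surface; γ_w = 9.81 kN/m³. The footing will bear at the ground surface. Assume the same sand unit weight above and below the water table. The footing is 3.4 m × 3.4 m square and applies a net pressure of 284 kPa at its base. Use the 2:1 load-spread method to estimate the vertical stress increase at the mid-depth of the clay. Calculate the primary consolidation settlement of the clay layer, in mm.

S_c ≈ 113 mm

Mid-depth of clay below the ground surface: z = 3.8 + 7/2 = 7.3 m.
Total vertical stress at mid-clay: σ_v = 19.1×3.8 + 18×3.5 = 135.58 kPa.
Pore pressure: u = 9.81×(7.3 − 0) = 71.613 kPa.
Initial effective stress: σ'_0 = σ_v − u = 135.58 − 71.613 = 63.967 kPa.
Stress increase at mid-clay by the 2:1 spreading method:
Δσ = qBL/((B+z)(L+z)) = 284×3.4×3.4/((3.4+7.3)(3.4+7.3)) = 28.675 kPa
Final effective stress: σ'_f = σ'_0 + Δσ = 63.967 + 28.675 = 92.642 kPa.
Normally consolidated clay, so the full stress increment lies on the virgin compression line:
S_c = C_c·H/(1+e₀)·log₁₀(σ'_f/σ'_0) = 0.23×7/(1+1.29)×log₁₀(92.642/63.967)
    = 0.70306 × 0.16085 = 0.1131 m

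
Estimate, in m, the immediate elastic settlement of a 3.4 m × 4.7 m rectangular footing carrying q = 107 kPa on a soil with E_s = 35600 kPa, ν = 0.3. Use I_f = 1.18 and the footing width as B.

Immediate (elastic) settlement: S_e = q·B·(1−ν²)/E_s · I_f.
S_e = 107 × 3.4 × (1 − 0.3²) / 35600 × 1.18
    = 107 × 3.4 × 0.91 / 35600 × 1.18
    = 0.01097 m

S_e ≈ 0.011 m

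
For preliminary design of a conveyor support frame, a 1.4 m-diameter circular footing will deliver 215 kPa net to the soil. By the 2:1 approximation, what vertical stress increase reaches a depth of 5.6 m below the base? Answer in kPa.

Δσ_z ≈ 8.6 kPa

By the 2:1 method the load spreads at 1 horizontal : 2 vertical, so at depth z the loaded area has grown by z in each plan dimension:
Δσ ≈ qD²/(D+z)² = 215×1.4²/(1.4+5.6)² = 8.6 kPa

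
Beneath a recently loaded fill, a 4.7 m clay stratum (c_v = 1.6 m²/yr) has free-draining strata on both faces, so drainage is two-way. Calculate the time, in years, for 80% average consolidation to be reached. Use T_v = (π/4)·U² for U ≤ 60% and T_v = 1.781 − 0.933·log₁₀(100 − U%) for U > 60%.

t ≈ 1.96 years

Drainage path length: H_d = H/2 = 2.35 m (double drainage).
U > 60%: T_v = 1.781 − 0.933·log₁₀(100 − 80) = 0.56714.
t = T_v·H_d²/c_v = 0.56714×2.35²/1.6 = 1.958 years.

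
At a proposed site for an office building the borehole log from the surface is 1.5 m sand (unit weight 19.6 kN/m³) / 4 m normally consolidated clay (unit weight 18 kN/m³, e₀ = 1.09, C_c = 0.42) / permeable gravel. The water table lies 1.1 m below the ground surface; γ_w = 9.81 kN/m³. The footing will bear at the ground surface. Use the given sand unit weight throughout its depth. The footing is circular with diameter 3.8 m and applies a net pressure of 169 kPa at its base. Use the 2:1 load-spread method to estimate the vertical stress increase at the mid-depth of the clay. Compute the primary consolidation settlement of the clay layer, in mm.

S_c ≈ 258 mm

Mid-depth of clay below the ground surface: z = 1.5 + 4/2 = 3.5 m.
Total vertical stress at mid-clay: σ_v = 19.6×1.5 + 18×2 = 65.4 kPa.
Pore pressure: u = 9.81×(3.5 − 1.1) = 23.544 kPa.
Initial effective stress: σ'_0 = σ_v − u = 65.4 − 23.544 = 41.856 kPa.
Stress increase at mid-clay by the 2:1 spreading method:
Δσ ≈ qD²/(D+z)² = 169×3.8²/(3.8+3.5)² = 45.794 kPa
Final effective stress: σ'_f = σ'_0 + Δσ = 41.856 + 45.794 = 87.65 kPa.
Normally consolidated clay, so the full stress increment lies on the virgin compression line:
S_c = C_c·H/(1+e₀)·log₁₀(σ'_f/σ'_0) = 0.42×4/(1+1.09)×log₁₀(87.65/41.856)
    = 0.80383 × 0.32099 = 0.258 m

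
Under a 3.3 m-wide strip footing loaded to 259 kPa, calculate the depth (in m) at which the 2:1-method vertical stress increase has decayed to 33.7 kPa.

z ≈ 22.1 m

2:1 spreading — at depth z the loaded area has grown by z in each plan dimension:
qB/(B+z) = Δσ_z ⇒ z = qB/Δσ_z − B = 259×3.3/33.7 − 3.3 = 22.06 m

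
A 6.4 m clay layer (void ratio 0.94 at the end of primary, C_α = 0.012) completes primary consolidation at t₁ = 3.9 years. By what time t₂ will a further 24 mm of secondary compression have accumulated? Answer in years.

S_s = C_α·H/(1+e_p)·log₁₀(t₂/t₁) ⇒ log₁₀(t₂/t₁) = S_s·(1+e_p)/(C_α·H).
log₁₀(t₂/t₁) = 0.024 × (1+0.94) / (0.012×6.4) = 0.6062
t₂ = t₁ × 10^0.6062 = 3.9 × 4.039 = 15.75 years

t₂ ≈ 15.8 years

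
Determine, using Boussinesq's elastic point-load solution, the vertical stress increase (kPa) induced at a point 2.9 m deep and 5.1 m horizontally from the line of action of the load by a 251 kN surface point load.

Δσ_z ≈ 0.421 kPa

Boussinesq vertical stress below a point load on an elastic half-space:
Δσ_z = 3P/(2πz²) · [1 + (r/z)²]^(−5/2)
r/z = 5.1/2.9 = 1.7586; [1+(r/z)²]^(−5/2) = 0.02951.
Δσ_z = 3×251/(2π×2.9²) × 0.02951 = 14.25 × 0.02951 = 0.4205 kPa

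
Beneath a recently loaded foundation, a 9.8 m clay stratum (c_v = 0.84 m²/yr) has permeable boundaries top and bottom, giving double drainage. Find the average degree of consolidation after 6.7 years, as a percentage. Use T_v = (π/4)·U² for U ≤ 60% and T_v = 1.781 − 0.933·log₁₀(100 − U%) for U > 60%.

U ≈ 54.6 %

Drainage path length: H_d = H/2 = 4.9 m (double drainage).
T_v = c_v·t/H_d² = 0.84×6.7/4.9² = 0.2344.
T_v = 0.2344 corresponds to the U ≤ 60% branch:
U = √(4T_v/π) = 0.5463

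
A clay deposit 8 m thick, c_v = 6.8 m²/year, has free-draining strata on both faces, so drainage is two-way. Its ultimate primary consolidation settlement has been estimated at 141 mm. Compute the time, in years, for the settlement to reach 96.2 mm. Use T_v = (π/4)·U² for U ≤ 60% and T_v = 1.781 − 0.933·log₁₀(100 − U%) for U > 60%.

t ≈ 0.893 years

Drainage path length: H_d = H/2 = 4 m (double drainage).
U = S(t)/S_ult = 96.2/141 = 0.6823.
U > 60%: T_v = 1.781 − 0.933·log₁₀(100 − 68.227) = 0.37958.
t = T_v·H_d²/c_v = 0.37958×4²/6.8 = 0.8931 years.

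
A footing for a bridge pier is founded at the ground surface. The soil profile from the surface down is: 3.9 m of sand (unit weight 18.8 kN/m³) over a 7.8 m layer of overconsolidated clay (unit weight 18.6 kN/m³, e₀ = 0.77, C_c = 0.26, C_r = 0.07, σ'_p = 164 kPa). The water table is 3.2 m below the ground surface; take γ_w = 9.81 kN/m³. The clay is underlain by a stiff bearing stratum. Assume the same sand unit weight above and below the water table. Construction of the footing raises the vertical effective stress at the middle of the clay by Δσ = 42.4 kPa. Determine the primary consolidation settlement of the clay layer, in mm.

Mid-depth of clay below the ground surface: z = 3.9 + 7.8/2 = 7.8 m.
Total vertical stress at mid-clay: σ_v = 18.8×3.9 + 18.6×3.9 = 145.86 kPa.
Pore pressure: u = 9.81×(7.8 − 3.2) = 45.126 kPa.
Initial effective stress: σ'_0 = σ_v − u = 145.86 − 45.126 = 100.73 kPa.
Final effective stress: σ'_f = 100.73 + 42.4 = 143.13 kPa.
σ'_f = 143.13 ≤ σ'_p = 164 kPa, so the clay remains overconsolidated and only the recompression index applies:
S_c = C_r·H/(1+e₀)·log₁₀(σ'_f/σ'_0) = 0.07×7.8/1.77×log₁₀(143.13/100.73)
    = 0.30848 × 0.15257 = 0.04706 m

S_c ≈ 47.1 mm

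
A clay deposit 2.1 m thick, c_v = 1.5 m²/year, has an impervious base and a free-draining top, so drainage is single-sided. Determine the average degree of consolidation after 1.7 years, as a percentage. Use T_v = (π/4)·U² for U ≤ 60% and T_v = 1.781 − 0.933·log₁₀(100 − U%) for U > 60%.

U ≈ 80.5 %

Drainage path length: H_d = H = 2.1 m (single drainage).
T_v = c_v·t/H_d² = 1.5×1.7/2.1² = 0.57823.
T_v = 0.57823 corresponds to the U > 60% branch:
U = 1 − 10^((1.781 − T_v)/0.933)/100 = 0.8054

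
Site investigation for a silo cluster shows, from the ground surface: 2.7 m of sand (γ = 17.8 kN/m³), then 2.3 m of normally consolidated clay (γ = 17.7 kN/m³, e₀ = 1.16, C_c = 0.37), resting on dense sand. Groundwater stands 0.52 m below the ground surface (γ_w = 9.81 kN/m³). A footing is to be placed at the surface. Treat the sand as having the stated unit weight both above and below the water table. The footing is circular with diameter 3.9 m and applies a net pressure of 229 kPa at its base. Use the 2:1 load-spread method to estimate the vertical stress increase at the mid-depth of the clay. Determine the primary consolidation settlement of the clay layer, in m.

Mid-depth of clay below the ground surface: z = 2.7 + 2.3/2 = 3.85 m.
Total vertical stress at mid-clay: σ_v = 17.8×2.7 + 17.7×1.15 = 68.415 kPa.
Pore pressure: u = 9.81×(3.85 − 0.52) = 32.667 kPa.
Initial effective stress: σ'_0 = σ_v − u = 68.415 − 32.667 = 35.748 kPa.
Stress increase at mid-clay by the 2:1 spreading method:
Δσ ≈ qD²/(D+z)² = 229×3.9²/(3.9+3.85)² = 57.991 kPa
Final effective stress: σ'_f = σ'_0 + Δσ = 35.748 + 57.991 = 93.739 kPa.
Normally consolidated clay, so the full stress increment lies on the virgin compression line:
S_c = C_c·H/(1+e₀)·log₁₀(σ'_f/σ'_0) = 0.37×2.3/(1+1.16)×log₁₀(93.739/35.748)
    = 0.39398 × 0.41867 = 0.1649 m

S_c ≈ 0.165 m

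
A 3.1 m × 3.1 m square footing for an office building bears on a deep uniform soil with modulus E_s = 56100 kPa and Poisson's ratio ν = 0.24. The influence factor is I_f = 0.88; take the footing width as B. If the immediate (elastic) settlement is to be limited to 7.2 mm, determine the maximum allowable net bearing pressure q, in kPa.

S_e = q·B·(1−ν²)/E_s · I_f  ⇒  q = S_e·E_s / (B·(1−ν²)·I_f).
q = 0.0072 × 56100 / (3.1 × 0.9424 × 0.88) = 157.1 kPa

q ≈ 157 kPa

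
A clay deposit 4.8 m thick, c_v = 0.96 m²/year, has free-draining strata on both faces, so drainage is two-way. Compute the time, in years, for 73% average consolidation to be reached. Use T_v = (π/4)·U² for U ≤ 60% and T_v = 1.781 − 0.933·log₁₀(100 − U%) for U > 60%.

Drainage path length: H_d = H/2 = 2.4 m (double drainage).
U > 60%: T_v = 1.781 − 0.933·log₁₀(100 − 73) = 0.44554.
t = T_v·H_d²/c_v = 0.44554×2.4²/0.96 = 2.673 years.

t ≈ 2.67 years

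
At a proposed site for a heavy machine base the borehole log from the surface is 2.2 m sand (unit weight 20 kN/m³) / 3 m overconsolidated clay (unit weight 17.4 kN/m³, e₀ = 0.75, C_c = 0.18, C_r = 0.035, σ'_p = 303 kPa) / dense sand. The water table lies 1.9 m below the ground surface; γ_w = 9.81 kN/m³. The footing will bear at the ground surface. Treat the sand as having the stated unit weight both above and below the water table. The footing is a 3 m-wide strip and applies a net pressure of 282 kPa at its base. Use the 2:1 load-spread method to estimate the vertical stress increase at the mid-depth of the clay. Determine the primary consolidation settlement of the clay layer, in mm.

Mid-depth of clay below the ground surface: z = 2.2 + 3/2 = 3.7 m.
Total vertical stress at mid-clay: σ_v = 20×2.2 + 17.4×1.5 = 70.1 kPa.
Pore pressure: u = 9.81×(3.7 − 1.9) = 17.658 kPa.
Initial effective stress: σ'_0 = σ_v − u = 70.1 − 17.658 = 52.442 kPa.
Stress increase at mid-clay by the 2:1 spreading method:
Δσ = qB/(B+z) = 282×3/(3+3.7) = 126.27 kPa
Final effective stress: σ'_f = 52.442 + 126.27 = 178.71 kPa.
σ'_f = 178.71 ≤ σ'_p = 303 kPa, so the clay remains overconsolidated and only the recompression index applies:
S_c = C_r·H/(1+e₀)·log₁₀(σ'_f/σ'_0) = 0.035×3/1.75×log₁₀(178.71/52.442)
    = 0.060001 × 0.53247 = 0.03195 m

S_c ≈ 31.9 mm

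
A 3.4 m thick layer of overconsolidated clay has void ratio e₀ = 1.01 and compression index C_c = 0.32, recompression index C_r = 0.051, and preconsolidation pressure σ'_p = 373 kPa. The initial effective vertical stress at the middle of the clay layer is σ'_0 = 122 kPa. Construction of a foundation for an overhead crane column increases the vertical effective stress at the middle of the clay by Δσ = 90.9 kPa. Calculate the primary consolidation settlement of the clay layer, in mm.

S_c ≈ 20.9 mm

Final effective stress: σ'_f = 122 + 90.9 = 212.9 kPa.
σ'_f = 212.9 ≤ σ'_p = 373 kPa, so the clay remains overconsolidated and only the recompression index applies:
S_c = C_r·H/(1+e₀)·log₁₀(σ'_f/σ'_0) = 0.051×3.4/2.01×log₁₀(212.9/122)
    = 0.086266 × 0.24182 = 0.02086 m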